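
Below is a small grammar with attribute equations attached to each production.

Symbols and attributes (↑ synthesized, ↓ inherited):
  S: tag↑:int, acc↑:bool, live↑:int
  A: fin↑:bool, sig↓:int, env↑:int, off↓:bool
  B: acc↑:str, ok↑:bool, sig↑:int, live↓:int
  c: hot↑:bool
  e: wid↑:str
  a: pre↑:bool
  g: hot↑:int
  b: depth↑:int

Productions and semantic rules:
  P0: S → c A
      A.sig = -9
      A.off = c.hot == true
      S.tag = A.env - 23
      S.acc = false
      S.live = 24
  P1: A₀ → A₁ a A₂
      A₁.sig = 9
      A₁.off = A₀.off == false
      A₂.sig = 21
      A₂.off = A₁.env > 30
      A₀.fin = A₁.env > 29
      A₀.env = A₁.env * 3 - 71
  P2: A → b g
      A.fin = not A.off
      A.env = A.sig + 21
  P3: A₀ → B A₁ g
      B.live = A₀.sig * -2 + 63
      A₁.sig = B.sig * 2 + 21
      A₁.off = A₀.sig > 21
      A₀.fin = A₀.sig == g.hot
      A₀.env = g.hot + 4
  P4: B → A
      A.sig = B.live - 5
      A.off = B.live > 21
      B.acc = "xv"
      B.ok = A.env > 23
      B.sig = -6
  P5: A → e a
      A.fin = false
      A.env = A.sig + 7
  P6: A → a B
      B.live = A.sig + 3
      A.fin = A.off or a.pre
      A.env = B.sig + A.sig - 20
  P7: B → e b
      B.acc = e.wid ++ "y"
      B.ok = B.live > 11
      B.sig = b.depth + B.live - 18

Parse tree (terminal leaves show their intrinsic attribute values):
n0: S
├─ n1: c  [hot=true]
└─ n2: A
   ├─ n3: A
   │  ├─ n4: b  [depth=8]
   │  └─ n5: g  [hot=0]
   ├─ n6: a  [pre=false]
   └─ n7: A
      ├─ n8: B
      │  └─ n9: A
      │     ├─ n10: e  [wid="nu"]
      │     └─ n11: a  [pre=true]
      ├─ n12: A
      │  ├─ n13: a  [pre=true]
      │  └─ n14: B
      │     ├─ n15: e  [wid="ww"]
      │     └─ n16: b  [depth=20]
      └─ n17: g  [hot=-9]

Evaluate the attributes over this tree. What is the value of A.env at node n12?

3

1. n1.hot = true  [terminal]
2. n2.sig = -9  [-9]
3. n2.off = true  [c.hot == true]
4. n3.sig = 9  [9]
5. n3.off = false  [A₀.off == false]
6. n4.depth = 8  [terminal]
7. n5.hot = 0  [terminal]
8. n3.fin = true  [not A.off]
9. n3.env = 30  [A.sig + 21]
10. n6.pre = false  [terminal]
11. n7.sig = 21  [21]
12. n7.off = false  [A₁.env > 30]
13. n8.live = 21  [A₀.sig * -2 + 63]
14. n9.sig = 16  [B.live - 5]
15. n9.off = false  [B.live > 21]
16. n10.wid = "nu"  [terminal]
17. n11.pre = true  [terminal]
18. n9.fin = false  [false]
19. n9.env = 23  [A.sig + 7]
20. n8.acc = "xv"  ["xv"]
21. n8.ok = false  [A.env > 23]
22. n8.sig = -6  [-6]
23. n12.sig = 9  [B.sig * 2 + 21]
24. n12.off = false  [A₀.sig > 21]
25. n13.pre = true  [terminal]
26. n14.live = 12  [A.sig + 3]
27. n15.wid = "ww"  [terminal]
28. n16.depth = 20  [terminal]
29. n14.acc = "wwy"  [e.wid ++ "y"]
30. n14.ok = true  [B.live > 11]
31. n14.sig = 14  [b.depth + B.live - 18]
32. n12.fin = true  [A.off or a.pre]
33. n12.env = 3  [B.sig + A.sig - 20]
34. n17.hot = -9  [terminal]
35. n7.fin = false  [A₀.sig == g.hot]
36. n7.env = -5  [g.hot + 4]
37. n2.fin = true  [A₁.env > 29]
38. n2.env = 19  [A₁.env * 3 - 71]
39. n0.tag = -4  [A.env - 23]
40. n0.acc = false  [false]
41. n0.live = 24  [24]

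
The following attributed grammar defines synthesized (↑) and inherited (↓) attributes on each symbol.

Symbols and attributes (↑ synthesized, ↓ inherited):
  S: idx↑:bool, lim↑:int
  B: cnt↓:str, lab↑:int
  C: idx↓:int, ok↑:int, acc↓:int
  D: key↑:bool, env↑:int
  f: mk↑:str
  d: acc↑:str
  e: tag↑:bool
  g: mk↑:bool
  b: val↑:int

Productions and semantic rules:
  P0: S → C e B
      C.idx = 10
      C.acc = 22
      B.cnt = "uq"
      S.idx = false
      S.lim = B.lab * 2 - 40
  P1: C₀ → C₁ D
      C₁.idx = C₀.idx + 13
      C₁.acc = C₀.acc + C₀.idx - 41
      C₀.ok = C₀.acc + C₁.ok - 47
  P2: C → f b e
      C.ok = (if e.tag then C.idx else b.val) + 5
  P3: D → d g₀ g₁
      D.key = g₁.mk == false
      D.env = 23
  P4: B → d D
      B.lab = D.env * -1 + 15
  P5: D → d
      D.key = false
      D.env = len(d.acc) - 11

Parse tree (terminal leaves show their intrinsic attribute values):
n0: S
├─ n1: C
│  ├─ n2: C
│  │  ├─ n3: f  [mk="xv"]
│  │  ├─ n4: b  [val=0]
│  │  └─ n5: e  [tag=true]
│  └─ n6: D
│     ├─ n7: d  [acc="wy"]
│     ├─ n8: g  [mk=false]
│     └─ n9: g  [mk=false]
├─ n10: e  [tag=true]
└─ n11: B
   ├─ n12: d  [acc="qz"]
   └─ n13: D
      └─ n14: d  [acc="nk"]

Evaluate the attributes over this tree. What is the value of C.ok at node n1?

3

1. n1.idx = 10  [10]
2. n1.acc = 22  [22]
3. n2.idx = 23  [C₀.idx + 13]
4. n2.acc = -9  [C₀.acc + C₀.idx - 41]
5. n3.mk = "xv"  [terminal]
6. n4.val = 0  [terminal]
7. n5.tag = true  [terminal]
8. n2.ok = 28  [(if e.tag then C.idx else b.val) + 5]
9. n7.acc = "wy"  [terminal]
10. n8.mk = false  [terminal]
11. n9.mk = false  [terminal]
12. n6.key = true  [g₁.mk == false]
13. n6.env = 23  [23]
14. n1.ok = 3  [C₀.acc + C₁.ok - 47]
15. n10.tag = true  [terminal]
16. n11.cnt = "uq"  ["uq"]
17. n12.acc = "qz"  [terminal]
18. n14.acc = "nk"  [terminal]
19. n13.key = false  [false]
20. n13.env = -9  [len(d.acc) - 11]
21. n11.lab = 24  [D.env * -1 + 15]
22. n0.idx = false  [false]
23. n0.lim = 8  [B.lab * 2 - 40]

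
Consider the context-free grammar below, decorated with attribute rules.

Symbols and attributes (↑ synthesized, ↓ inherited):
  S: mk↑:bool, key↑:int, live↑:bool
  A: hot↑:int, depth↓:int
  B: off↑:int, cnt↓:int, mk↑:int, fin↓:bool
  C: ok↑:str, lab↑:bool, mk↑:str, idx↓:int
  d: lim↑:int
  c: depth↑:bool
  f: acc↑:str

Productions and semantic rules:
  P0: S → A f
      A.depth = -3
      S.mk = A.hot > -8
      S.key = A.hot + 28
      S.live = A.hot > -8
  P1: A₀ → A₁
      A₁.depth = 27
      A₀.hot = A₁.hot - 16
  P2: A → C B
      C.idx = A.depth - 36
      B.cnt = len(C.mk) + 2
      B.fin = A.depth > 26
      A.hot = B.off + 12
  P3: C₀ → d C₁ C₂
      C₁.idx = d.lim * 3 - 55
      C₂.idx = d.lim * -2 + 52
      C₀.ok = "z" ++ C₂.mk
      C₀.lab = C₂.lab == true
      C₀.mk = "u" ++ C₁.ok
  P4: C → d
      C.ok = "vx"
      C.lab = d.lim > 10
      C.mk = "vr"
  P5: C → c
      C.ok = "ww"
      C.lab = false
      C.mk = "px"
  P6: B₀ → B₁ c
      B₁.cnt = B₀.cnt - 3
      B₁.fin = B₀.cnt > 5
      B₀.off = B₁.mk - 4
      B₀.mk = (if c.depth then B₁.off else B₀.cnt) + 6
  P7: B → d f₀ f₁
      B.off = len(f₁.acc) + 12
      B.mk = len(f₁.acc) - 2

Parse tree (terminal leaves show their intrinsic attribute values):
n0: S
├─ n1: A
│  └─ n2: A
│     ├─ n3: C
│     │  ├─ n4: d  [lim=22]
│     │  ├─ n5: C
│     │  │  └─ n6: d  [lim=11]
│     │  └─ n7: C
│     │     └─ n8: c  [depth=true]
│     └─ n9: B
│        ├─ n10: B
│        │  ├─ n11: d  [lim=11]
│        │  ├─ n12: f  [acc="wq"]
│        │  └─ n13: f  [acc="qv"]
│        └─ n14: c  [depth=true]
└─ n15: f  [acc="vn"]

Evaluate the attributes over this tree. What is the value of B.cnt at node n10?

2

1. n1.depth = -3  [-3]
2. n2.depth = 27  [27]
3. n3.idx = -9  [A.depth - 36]
4. n4.lim = 22  [terminal]
5. n5.idx = 11  [d.lim * 3 - 55]
6. n6.lim = 11  [terminal]
7. n5.ok = "vx"  ["vx"]
8. n5.lab = true  [d.lim > 10]
9. n5.mk = "vr"  ["vr"]
10. n7.idx = 8  [d.lim * -2 + 52]
11. n8.depth = true  [terminal]
12. n7.ok = "ww"  ["ww"]
13. n7.lab = false  [false]
14. n7.mk = "px"  ["px"]
15. n3.ok = "zpx"  ["z" ++ C₂.mk]
16. n3.lab = false  [C₂.lab == true]
17. n3.mk = "uvx"  ["u" ++ C₁.ok]
18. n9.cnt = 5  [len(C.mk) + 2]
19. n9.fin = true  [A.depth > 26]
20. n10.cnt = 2  [B₀.cnt - 3]
21. n10.fin = false  [B₀.cnt > 5]
22. n11.lim = 11  [terminal]
23. n12.acc = "wq"  [terminal]
24. n13.acc = "qv"  [terminal]
25. n10.off = 14  [len(f₁.acc) + 12]
26. n10.mk = 0  [len(f₁.acc) - 2]
27. n14.depth = true  [terminal]
28. n9.off = -4  [B₁.mk - 4]
29. n9.mk = 20  [(if c.depth then B₁.off else B₀.cnt) + 6]
30. n2.hot = 8  [B.off + 12]
31. n1.hot = -8  [A₁.hot - 16]
32. n15.acc = "vn"  [terminal]
33. n0.mk = false  [A.hot > -8]
34. n0.key = 20  [A.hot + 28]
35. n0.live = false  [A.hot > -8]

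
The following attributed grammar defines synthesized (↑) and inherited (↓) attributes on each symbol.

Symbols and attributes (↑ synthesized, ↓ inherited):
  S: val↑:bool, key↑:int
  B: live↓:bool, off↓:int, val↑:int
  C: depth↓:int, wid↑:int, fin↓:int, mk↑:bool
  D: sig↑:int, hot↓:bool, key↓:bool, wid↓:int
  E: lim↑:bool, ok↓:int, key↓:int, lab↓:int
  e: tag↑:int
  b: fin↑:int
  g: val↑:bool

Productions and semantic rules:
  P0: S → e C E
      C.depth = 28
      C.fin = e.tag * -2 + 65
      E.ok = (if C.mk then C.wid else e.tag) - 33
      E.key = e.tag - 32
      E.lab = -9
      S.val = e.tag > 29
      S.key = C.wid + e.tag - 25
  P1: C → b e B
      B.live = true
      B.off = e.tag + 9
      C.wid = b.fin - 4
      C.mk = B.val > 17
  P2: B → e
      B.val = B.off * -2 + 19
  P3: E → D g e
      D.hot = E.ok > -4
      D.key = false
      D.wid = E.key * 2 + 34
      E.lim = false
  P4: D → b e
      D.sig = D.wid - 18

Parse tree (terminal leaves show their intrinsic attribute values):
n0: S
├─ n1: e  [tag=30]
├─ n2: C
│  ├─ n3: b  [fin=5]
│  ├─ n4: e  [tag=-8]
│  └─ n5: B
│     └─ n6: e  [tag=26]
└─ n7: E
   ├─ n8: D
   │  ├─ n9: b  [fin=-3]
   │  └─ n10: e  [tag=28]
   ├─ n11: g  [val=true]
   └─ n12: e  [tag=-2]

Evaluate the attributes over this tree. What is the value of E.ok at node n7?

1. n1.tag = 30  [terminal]
2. n2.depth = 28  [28]
3. n2.fin = 5  [e.tag * -2 + 65]
4. n3.fin = 5  [terminal]
5. n4.tag = -8  [terminal]
6. n5.live = true  [true]
7. n5.off = 1  [e.tag + 9]
8. n6.tag = 26  [terminal]
9. n5.val = 17  [B.off * -2 + 19]
10. n2.wid = 1  [b.fin - 4]
11. n2.mk = false  [B.val > 17]
12. n7.ok = -3  [(if C.mk then C.wid else e.tag) - 33]
13. n7.key = -2  [e.tag - 32]
14. n7.lab = -9  [-9]
15. n8.hot = true  [E.ok > -4]
16. n8.key = false  [false]
17. n8.wid = 30  [E.key * 2 + 34]
18. n9.fin = -3  [terminal]
19. n10.tag = 28  [terminal]
20. n8.sig = 12  [D.wid - 18]
21. n11.val = true  [terminal]
22. n12.tag = -2  [terminal]
23. n7.lim = false  [false]
24. n0.val = true  [e.tag > 29]
25. n0.key = 6  [C.wid + e.tag - 25]

-3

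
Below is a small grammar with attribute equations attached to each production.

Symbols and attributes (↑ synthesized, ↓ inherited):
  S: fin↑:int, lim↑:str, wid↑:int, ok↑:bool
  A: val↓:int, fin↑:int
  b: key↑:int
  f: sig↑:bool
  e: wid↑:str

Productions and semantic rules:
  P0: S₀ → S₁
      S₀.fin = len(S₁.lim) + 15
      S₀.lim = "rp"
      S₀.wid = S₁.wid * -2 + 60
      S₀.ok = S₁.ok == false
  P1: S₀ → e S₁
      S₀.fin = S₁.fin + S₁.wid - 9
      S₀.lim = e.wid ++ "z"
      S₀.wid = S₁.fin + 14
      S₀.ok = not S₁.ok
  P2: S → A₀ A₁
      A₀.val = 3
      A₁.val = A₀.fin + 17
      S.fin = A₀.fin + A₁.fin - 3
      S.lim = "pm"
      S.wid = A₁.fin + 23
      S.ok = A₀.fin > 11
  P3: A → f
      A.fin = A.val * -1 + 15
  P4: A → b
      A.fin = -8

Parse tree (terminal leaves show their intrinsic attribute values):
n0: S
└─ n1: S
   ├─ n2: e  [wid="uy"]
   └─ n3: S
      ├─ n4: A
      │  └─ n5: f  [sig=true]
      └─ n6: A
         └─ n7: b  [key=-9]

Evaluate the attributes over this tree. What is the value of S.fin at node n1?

7

1. n2.wid = "uy"  [terminal]
2. n4.val = 3  [3]
3. n5.sig = true  [terminal]
4. n4.fin = 12  [A.val * -1 + 15]
5. n6.val = 29  [A₀.fin + 17]
6. n7.key = -9  [terminal]
7. n6.fin = -8  [-8]
8. n3.fin = 1  [A₀.fin + A₁.fin - 3]
9. n3.lim = "pm"  ["pm"]
10. n3.wid = 15  [A₁.fin + 23]
11. n3.ok = true  [A₀.fin > 11]
12. n1.fin = 7  [S₁.fin + S₁.wid - 9]
13. n1.lim = "uyz"  [e.wid ++ "z"]
14. n1.wid = 15  [S₁.fin + 14]
15. n1.ok = false  [not S₁.ok]
16. n0.fin = 18  [len(S₁.lim) + 15]
17. n0.lim = "rp"  ["rp"]
18. n0.wid = 30  [S₁.wid * -2 + 60]
19. n0.ok = true  [S₁.ok == false]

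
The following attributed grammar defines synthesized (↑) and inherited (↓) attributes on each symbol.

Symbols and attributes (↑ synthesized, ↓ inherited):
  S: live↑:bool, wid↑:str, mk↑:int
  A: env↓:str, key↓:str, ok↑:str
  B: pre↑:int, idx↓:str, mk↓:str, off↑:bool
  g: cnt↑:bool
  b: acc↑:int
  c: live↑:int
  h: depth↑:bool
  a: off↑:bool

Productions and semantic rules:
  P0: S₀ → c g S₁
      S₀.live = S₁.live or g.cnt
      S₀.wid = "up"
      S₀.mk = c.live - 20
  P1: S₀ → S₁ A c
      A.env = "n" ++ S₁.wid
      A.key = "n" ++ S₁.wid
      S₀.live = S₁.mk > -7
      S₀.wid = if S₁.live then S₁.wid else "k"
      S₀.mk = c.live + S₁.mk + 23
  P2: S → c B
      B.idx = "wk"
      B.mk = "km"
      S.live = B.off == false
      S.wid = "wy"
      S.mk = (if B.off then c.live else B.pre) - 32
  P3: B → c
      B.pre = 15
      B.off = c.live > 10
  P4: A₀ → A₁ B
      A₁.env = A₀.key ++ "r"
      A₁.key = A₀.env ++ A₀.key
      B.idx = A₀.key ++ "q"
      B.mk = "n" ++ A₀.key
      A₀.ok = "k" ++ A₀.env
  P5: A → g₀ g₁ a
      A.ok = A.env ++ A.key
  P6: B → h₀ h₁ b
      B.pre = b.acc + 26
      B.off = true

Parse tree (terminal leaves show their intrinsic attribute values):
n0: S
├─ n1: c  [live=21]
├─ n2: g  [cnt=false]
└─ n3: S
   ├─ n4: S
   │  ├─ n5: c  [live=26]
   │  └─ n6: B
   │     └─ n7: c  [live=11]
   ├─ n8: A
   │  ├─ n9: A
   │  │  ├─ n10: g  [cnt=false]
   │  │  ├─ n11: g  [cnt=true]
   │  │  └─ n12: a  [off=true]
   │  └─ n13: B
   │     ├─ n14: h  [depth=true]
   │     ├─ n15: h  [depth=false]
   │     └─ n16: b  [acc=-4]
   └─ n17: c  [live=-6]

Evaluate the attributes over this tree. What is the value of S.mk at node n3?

1. n1.live = 21  [terminal]
2. n2.cnt = false  [terminal]
3. n5.live = 26  [terminal]
4. n6.idx = "wk"  ["wk"]
5. n6.mk = "km"  ["km"]
6. n7.live = 11  [terminal]
7. n6.pre = 15  [15]
8. n6.off = true  [c.live > 10]
9. n4.live = false  [B.off == false]
10. n4.wid = "wy"  ["wy"]
11. n4.mk = -6  [(if B.off then c.live else B.pre) - 32]
12. n8.env = "nwy"  ["n" ++ S₁.wid]
13. n8.key = "nwy"  ["n" ++ S₁.wid]
14. n9.env = "nwyr"  [A₀.key ++ "r"]
15. n9.key = "nwynwy"  [A₀.env ++ A₀.key]
16. n10.cnt = false  [terminal]
17. n11.cnt = true  [terminal]
18. n12.off = true  [terminal]
19. n9.ok = "nwyrnwynwy"  [A.env ++ A.key]
20. n13.idx = "nwyq"  [A₀.key ++ "q"]
21. n13.mk = "nnwy"  ["n" ++ A₀.key]
22. n14.depth = true  [terminal]
23. n15.depth = false  [terminal]
24. n16.acc = -4  [terminal]
25. n13.pre = 22  [b.acc + 26]
26. n13.off = true  [true]
27. n8.ok = "knwy"  ["k" ++ A₀.env]
28. n17.live = -6  [terminal]
29. n3.live = true  [S₁.mk > -7]
30. n3.wid = "k"  [if S₁.live then S₁.wid else "k"]
31. n3.mk = 11  [c.live + S₁.mk + 23]
32. n0.live = true  [S₁.live or g.cnt]
33. n0.wid = "up"  ["up"]
34. n0.mk = 1  [c.live - 20]

11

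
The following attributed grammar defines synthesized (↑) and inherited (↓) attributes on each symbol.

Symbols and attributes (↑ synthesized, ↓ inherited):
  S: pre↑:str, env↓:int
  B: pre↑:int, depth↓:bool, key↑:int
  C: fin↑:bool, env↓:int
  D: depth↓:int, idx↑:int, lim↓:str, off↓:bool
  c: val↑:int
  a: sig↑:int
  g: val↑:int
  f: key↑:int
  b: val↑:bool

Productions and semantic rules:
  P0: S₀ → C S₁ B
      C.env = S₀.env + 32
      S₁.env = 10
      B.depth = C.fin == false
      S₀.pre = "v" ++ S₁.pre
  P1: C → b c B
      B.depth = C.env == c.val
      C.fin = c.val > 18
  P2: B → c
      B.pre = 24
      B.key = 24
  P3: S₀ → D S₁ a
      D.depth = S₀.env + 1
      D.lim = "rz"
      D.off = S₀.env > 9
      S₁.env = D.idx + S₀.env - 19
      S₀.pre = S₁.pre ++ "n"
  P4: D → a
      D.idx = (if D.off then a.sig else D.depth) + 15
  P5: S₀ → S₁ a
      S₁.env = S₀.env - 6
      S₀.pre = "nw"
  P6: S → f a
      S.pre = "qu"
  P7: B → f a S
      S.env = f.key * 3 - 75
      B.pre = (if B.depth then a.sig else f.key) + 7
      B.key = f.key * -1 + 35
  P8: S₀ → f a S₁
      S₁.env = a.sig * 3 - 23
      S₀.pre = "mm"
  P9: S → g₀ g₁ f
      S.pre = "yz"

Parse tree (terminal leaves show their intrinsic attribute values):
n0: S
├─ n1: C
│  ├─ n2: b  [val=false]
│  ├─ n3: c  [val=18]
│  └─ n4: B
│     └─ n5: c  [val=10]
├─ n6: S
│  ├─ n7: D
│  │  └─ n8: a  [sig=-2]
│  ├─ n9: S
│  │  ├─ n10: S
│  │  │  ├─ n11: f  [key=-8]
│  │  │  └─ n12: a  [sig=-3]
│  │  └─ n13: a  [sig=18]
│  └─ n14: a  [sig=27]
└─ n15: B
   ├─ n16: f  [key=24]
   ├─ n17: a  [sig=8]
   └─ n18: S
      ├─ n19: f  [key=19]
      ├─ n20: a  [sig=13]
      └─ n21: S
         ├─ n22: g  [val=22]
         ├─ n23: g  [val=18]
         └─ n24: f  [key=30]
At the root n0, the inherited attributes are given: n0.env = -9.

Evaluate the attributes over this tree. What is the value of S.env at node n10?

-2

1. n0.env = -9  [given at root]
2. n1.env = 23  [S₀.env + 32]
3. n2.val = false  [terminal]
4. n3.val = 18  [terminal]
5. n4.depth = false  [C.env == c.val]
6. n5.val = 10  [terminal]
7. n4.pre = 24  [24]
8. n4.key = 24  [24]
9. n1.fin = false  [c.val > 18]
10. n6.env = 10  [10]
11. n7.depth = 11  [S₀.env + 1]
12. n7.lim = "rz"  ["rz"]
13. n7.off = true  [S₀.env > 9]
14. n8.sig = -2  [terminal]
15. n7.idx = 13  [(if D.off then a.sig else D.depth) + 15]
16. n9.env = 4  [D.idx + S₀.env - 19]
17. n10.env = -2  [S₀.env - 6]
18. n11.key = -8  [terminal]
19. n12.sig = -3  [terminal]
20. n10.pre = "qu"  ["qu"]
21. n13.sig = 18  [terminal]
22. n9.pre = "nw"  ["nw"]
23. n14.sig = 27  [terminal]
24. n6.pre = "nwn"  [S₁.pre ++ "n"]
25. n15.depth = true  [C.fin == false]
26. n16.key = 24  [terminal]
27. n17.sig = 8  [terminal]
28. n18.env = -3  [f.key * 3 - 75]
29. n19.key = 19  [terminal]
30. n20.sig = 13  [terminal]
31. n21.env = 16  [a.sig * 3 - 23]
32. n22.val = 22  [terminal]
33. n23.val = 18  [terminal]
34. n24.key = 30  [terminal]
35. n21.pre = "yz"  ["yz"]
36. n18.pre = "mm"  ["mm"]
37. n15.pre = 15  [(if B.depth then a.sig else f.key) + 7]
38. n15.key = 11  [f.key * -1 + 35]
39. n0.pre = "vnwn"  ["v" ++ S₁.pre]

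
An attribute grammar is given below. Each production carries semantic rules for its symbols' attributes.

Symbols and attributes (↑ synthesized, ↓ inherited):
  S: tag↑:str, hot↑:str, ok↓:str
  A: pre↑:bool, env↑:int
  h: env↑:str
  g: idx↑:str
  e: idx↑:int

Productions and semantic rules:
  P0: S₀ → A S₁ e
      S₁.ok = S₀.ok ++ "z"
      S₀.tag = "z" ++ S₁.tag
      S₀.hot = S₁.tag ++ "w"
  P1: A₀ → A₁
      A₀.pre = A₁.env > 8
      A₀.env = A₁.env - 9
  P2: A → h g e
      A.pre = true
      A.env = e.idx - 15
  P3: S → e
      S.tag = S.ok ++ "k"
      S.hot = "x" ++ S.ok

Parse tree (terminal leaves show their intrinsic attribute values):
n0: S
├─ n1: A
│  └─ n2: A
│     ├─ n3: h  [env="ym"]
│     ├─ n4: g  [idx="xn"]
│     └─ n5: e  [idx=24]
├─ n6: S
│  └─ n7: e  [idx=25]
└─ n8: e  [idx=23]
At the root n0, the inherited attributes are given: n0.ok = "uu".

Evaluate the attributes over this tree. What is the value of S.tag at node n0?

1. n0.ok = "uu"  [given at root]
2. n3.env = "ym"  [terminal]
3. n4.idx = "xn"  [terminal]
4. n5.idx = 24  [terminal]
5. n2.pre = true  [true]
6. n2.env = 9  [e.idx - 15]
7. n1.pre = true  [A₁.env > 8]
8. n1.env = 0  [A₁.env - 9]
9. n6.ok = "uuz"  [S₀.ok ++ "z"]
10. n7.idx = 25  [terminal]
11. n6.tag = "uuzk"  [S.ok ++ "k"]
12. n6.hot = "xuuz"  ["x" ++ S.ok]
13. n8.idx = 23  [terminal]
14. n0.tag = "zuuzk"  ["z" ++ S₁.tag]
15. n0.hot = "uuzkw"  [S₁.tag ++ "w"]

"zuuzk"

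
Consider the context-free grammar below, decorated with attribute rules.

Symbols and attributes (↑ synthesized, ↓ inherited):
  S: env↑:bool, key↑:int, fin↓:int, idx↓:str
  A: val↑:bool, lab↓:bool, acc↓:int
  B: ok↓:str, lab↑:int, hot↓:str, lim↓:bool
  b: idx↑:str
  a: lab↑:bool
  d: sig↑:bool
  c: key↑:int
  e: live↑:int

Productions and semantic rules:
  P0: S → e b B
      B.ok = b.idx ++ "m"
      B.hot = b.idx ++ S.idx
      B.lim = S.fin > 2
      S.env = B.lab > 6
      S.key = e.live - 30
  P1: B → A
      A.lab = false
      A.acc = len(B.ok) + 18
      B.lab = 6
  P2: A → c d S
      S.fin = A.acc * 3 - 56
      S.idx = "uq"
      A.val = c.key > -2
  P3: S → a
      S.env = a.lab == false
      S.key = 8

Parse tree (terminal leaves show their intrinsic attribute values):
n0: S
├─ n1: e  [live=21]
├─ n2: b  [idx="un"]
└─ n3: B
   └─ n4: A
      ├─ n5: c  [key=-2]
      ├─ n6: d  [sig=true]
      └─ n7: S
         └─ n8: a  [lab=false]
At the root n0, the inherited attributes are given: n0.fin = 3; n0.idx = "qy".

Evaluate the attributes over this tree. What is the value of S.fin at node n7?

1. n0.fin = 3  [given at root]
2. n0.idx = "qy"  [given at root]
3. n1.live = 21  [terminal]
4. n2.idx = "un"  [terminal]
5. n3.ok = "unm"  [b.idx ++ "m"]
6. n3.hot = "unqy"  [b.idx ++ S.idx]
7. n3.lim = true  [S.fin > 2]
8. n4.lab = false  [false]
9. n4.acc = 21  [len(B.ok) + 18]
10. n5.key = -2  [terminal]
11. n6.sig = true  [terminal]
12. n7.fin = 7  [A.acc * 3 - 56]
13. n7.idx = "uq"  ["uq"]
14. n8.lab = false  [terminal]
15. n7.env = true  [a.lab == false]
16. n7.key = 8  [8]
17. n4.val = false  [c.key > -2]
18. n3.lab = 6  [6]
19. n0.env = false  [B.lab > 6]
20. n0.key = -9  [e.live - 30]

7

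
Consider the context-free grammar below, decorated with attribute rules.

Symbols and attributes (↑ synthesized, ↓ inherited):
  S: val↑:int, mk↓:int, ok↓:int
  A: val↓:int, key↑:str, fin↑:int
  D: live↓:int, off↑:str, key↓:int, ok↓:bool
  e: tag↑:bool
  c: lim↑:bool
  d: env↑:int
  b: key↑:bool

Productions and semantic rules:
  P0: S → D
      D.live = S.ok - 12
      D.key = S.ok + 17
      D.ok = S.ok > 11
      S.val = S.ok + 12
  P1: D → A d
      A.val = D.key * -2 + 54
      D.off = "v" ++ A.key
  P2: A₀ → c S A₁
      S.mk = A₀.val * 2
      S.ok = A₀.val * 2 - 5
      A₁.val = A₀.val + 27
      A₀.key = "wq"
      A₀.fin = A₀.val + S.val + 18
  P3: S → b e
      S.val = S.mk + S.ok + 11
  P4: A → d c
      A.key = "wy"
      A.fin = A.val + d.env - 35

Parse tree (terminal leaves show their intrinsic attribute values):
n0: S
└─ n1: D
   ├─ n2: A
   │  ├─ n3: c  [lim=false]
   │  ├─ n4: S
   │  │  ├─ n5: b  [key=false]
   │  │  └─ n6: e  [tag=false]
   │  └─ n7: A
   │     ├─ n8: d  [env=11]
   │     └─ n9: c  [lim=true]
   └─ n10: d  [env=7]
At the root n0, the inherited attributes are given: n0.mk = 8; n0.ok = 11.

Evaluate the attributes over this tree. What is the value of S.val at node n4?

-2

1. n0.mk = 8  [given at root]
2. n0.ok = 11  [given at root]
3. n1.live = -1  [S.ok - 12]
4. n1.key = 28  [S.ok + 17]
5. n1.ok = false  [S.ok > 11]
6. n2.val = -2  [D.key * -2 + 54]
7. n3.lim = false  [terminal]
8. n4.mk = -4  [A₀.val * 2]
9. n4.ok = -9  [A₀.val * 2 - 5]
10. n5.key = false  [terminal]
11. n6.tag = false  [terminal]
12. n4.val = -2  [S.mk + S.ok + 11]
13. n7.val = 25  [A₀.val + 27]
14. n8.env = 11  [terminal]
15. n9.lim = true  [terminal]
16. n7.key = "wy"  ["wy"]
17. n7.fin = 1  [A.val + d.env - 35]
18. n2.key = "wq"  ["wq"]
19. n2.fin = 14  [A₀.val + S.val + 18]
20. n10.env = 7  [terminal]
21. n1.off = "vwq"  ["v" ++ A.key]
22. n0.val = 23  [S.ok + 12]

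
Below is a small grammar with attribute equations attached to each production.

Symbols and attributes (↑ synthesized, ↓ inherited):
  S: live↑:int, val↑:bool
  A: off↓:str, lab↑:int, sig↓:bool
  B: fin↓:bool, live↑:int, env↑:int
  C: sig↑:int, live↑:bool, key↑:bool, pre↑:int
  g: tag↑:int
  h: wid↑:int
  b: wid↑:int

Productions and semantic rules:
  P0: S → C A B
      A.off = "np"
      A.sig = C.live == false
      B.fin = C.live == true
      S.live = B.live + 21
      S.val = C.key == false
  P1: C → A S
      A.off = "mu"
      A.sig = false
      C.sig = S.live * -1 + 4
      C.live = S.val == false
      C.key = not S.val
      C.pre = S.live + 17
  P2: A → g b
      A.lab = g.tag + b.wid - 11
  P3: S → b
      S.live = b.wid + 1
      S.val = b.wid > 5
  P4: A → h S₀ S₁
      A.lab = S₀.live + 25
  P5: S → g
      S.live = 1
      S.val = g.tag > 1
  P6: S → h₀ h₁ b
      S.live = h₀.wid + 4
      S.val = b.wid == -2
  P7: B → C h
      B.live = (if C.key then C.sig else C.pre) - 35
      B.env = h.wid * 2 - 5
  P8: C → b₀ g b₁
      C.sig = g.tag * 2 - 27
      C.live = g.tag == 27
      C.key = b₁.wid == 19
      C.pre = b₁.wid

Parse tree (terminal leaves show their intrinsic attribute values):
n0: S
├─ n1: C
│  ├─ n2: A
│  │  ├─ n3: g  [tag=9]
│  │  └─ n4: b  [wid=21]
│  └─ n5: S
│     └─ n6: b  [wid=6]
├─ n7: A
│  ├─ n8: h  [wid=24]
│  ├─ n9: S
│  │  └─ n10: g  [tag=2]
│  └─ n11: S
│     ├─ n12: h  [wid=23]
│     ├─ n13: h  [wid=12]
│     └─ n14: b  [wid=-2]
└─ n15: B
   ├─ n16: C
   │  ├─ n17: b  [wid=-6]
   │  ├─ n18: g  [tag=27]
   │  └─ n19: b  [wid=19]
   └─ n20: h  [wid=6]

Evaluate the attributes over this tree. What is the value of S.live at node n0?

1. n2.off = "mu"  ["mu"]
2. n2.sig = false  [false]
3. n3.tag = 9  [terminal]
4. n4.wid = 21  [terminal]
5. n2.lab = 19  [g.tag + b.wid - 11]
6. n6.wid = 6  [terminal]
7. n5.live = 7  [b.wid + 1]
8. n5.val = true  [b.wid > 5]
9. n1.sig = -3  [S.live * -1 + 4]
10. n1.live = false  [S.val == false]
11. n1.key = false  [not S.val]
12. n1.pre = 24  [S.live + 17]
13. n7.off = "np"  ["np"]
14. n7.sig = true  [C.live == false]
15. n8.wid = 24  [terminal]
16. n10.tag = 2  [terminal]
17. n9.live = 1  [1]
18. n9.val = true  [g.tag > 1]
19. n12.wid = 23  [terminal]
20. n13.wid = 12  [terminal]
21. n14.wid = -2  [terminal]
22. n11.live = 27  [h₀.wid + 4]
23. n11.val = true  [b.wid == -2]
24. n7.lab = 26  [S₀.live + 25]
25. n15.fin = false  [C.live == true]
26. n17.wid = -6  [terminal]
27. n18.tag = 27  [terminal]
28. n19.wid = 19  [terminal]
29. n16.sig = 27  [g.tag * 2 - 27]
30. n16.live = true  [g.tag == 27]
31. n16.key = true  [b₁.wid == 19]
32. n16.pre = 19  [b₁.wid]
33. n20.wid = 6  [terminal]
34. n15.live = -8  [(if C.key then C.sig else C.pre) - 35]
35. n15.env = 7  [h.wid * 2 - 5]
36. n0.live = 13  [B.live + 21]
37. n0.val = true  [C.key == false]

13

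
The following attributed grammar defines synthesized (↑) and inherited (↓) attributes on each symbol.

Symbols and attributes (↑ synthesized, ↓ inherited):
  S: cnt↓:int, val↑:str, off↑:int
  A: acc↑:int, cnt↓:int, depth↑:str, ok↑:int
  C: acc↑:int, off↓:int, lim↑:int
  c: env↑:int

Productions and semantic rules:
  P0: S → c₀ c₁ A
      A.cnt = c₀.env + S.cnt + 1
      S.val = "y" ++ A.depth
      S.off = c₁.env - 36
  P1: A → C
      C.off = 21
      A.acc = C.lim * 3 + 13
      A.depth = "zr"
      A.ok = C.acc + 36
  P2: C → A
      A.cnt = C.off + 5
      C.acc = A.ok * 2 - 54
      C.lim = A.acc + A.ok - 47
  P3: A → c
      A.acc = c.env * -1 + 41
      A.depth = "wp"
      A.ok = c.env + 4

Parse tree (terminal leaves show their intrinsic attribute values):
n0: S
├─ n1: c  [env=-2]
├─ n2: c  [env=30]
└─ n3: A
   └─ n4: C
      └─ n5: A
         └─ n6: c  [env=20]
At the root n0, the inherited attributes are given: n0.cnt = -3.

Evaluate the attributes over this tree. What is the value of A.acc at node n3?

1. n0.cnt = -3  [given at root]
2. n1.env = -2  [terminal]
3. n2.env = 30  [terminal]
4. n3.cnt = -4  [c₀.env + S.cnt + 1]
5. n4.off = 21  [21]
6. n5.cnt = 26  [C.off + 5]
7. n6.env = 20  [terminal]
8. n5.acc = 21  [c.env * -1 + 41]
9. n5.depth = "wp"  ["wp"]
10. n5.ok = 24  [c.env + 4]
11. n4.acc = -6  [A.ok * 2 - 54]
12. n4.lim = -2  [A.acc + A.ok - 47]
13. n3.acc = 7  [C.lim * 3 + 13]
14. n3.depth = "zr"  ["zr"]
15. n3.ok = 30  [C.acc + 36]
16. n0.val = "yzr"  ["y" ++ A.depth]
17. n0.off = -6  [c₁.env - 36]

7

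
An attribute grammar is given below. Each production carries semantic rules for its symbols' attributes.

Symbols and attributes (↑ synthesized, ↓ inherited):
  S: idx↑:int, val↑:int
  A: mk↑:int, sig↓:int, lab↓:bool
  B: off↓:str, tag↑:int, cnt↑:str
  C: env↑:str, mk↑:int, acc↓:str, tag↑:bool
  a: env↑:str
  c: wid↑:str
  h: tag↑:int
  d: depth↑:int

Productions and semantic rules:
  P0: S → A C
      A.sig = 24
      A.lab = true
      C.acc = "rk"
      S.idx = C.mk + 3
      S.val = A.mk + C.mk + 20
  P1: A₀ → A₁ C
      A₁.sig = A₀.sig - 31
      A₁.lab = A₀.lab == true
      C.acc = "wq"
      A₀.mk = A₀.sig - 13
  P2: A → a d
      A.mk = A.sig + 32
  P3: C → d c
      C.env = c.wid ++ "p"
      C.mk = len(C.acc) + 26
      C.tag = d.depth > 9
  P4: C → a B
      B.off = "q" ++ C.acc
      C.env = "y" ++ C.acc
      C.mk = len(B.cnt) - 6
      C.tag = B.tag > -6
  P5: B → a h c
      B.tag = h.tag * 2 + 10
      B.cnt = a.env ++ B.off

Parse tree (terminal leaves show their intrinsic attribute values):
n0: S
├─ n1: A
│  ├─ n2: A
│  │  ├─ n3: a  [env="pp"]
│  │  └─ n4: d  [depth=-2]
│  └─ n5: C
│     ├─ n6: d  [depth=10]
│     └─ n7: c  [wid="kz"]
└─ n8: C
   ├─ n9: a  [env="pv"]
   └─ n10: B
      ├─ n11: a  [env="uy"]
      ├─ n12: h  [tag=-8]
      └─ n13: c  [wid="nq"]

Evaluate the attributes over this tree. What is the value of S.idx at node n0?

1. n1.sig = 24  [24]
2. n1.lab = true  [true]
3. n2.sig = -7  [A₀.sig - 31]
4. n2.lab = true  [A₀.lab == true]
5. n3.env = "pp"  [terminal]
6. n4.depth = -2  [terminal]
7. n2.mk = 25  [A.sig + 32]
8. n5.acc = "wq"  ["wq"]
9. n6.depth = 10  [terminal]
10. n7.wid = "kz"  [terminal]
11. n5.env = "kzp"  [c.wid ++ "p"]
12. n5.mk = 28  [len(C.acc) + 26]
13. n5.tag = true  [d.depth > 9]
14. n1.mk = 11  [A₀.sig - 13]
15. n8.acc = "rk"  ["rk"]
16. n9.env = "pv"  [terminal]
17. n10.off = "qrk"  ["q" ++ C.acc]
18. n11.env = "uy"  [terminal]
19. n12.tag = -8  [terminal]
20. n13.wid = "nq"  [terminal]
21. n10.tag = -6  [h.tag * 2 + 10]
22. n10.cnt = "uyqrk"  [a.env ++ B.off]
23. n8.env = "yrk"  ["y" ++ C.acc]
24. n8.mk = -1  [len(B.cnt) - 6]
25. n8.tag = false  [B.tag > -6]
26. n0.idx = 2  [C.mk + 3]
27. n0.val = 30  [A.mk + C.mk + 20]

2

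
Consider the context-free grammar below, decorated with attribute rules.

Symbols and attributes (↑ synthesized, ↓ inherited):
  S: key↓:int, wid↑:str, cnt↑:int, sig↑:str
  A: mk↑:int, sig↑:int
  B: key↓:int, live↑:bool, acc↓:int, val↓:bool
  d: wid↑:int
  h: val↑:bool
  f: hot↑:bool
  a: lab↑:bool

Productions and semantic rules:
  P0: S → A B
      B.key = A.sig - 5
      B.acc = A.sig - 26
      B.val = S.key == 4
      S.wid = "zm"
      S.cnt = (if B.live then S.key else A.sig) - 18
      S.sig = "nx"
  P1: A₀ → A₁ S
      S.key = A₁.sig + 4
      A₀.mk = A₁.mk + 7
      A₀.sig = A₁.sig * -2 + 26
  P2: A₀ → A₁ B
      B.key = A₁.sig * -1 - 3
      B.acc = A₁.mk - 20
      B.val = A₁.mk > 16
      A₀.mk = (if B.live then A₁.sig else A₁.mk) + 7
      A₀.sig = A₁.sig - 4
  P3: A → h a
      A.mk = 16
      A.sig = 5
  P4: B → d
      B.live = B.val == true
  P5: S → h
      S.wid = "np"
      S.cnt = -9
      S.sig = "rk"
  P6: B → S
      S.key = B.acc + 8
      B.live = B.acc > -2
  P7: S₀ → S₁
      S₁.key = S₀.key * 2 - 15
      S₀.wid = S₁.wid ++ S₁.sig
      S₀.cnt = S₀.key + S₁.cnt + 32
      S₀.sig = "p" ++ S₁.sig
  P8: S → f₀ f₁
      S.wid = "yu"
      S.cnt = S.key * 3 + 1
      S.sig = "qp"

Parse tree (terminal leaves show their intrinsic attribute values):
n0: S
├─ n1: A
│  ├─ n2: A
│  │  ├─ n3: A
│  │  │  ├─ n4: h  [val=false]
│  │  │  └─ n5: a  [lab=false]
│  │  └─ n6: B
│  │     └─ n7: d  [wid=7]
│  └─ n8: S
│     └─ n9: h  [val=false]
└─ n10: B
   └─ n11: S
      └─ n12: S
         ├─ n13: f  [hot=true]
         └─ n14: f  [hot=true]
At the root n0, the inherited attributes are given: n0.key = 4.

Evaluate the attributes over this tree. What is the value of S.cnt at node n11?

1. n0.key = 4  [given at root]
2. n4.val = false  [terminal]
3. n5.lab = false  [terminal]
4. n3.mk = 16  [16]
5. n3.sig = 5  [5]
6. n6.key = -8  [A₁.sig * -1 - 3]
7. n6.acc = -4  [A₁.mk - 20]
8. n6.val = false  [A₁.mk > 16]
9. n7.wid = 7  [terminal]
10. n6.live = false  [B.val == true]
11. n2.mk = 23  [(if B.live then A₁.sig else A₁.mk) + 7]
12. n2.sig = 1  [A₁.sig - 4]
13. n8.key = 5  [A₁.sig + 4]
14. n9.val = false  [terminal]
15. n8.wid = "np"  ["np"]
16. n8.cnt = -9  [-9]
17. n8.sig = "rk"  ["rk"]
18. n1.mk = 30  [A₁.mk + 7]
19. n1.sig = 24  [A₁.sig * -2 + 26]
20. n10.key = 19  [A.sig - 5]
21. n10.acc = -2  [A.sig - 26]
22. n10.val = true  [S.key == 4]
23. n11.key = 6  [B.acc + 8]
24. n12.key = -3  [S₀.key * 2 - 15]
25. n13.hot = true  [terminal]
26. n14.hot = true  [terminal]
27. n12.wid = "yu"  ["yu"]
28. n12.cnt = -8  [S.key * 3 + 1]
29. n12.sig = "qp"  ["qp"]
30. n11.wid = "yuqp"  [S₁.wid ++ S₁.sig]
31. n11.cnt = 30  [S₀.key + S₁.cnt + 32]
32. n11.sig = "pqp"  ["p" ++ S₁.sig]
33. n10.live = false  [B.acc > -2]
34. n0.wid = "zm"  ["zm"]
35. n0.cnt = 6  [(if B.live then S.key else A.sig) - 18]
36. n0.sig = "nx"  ["nx"]

30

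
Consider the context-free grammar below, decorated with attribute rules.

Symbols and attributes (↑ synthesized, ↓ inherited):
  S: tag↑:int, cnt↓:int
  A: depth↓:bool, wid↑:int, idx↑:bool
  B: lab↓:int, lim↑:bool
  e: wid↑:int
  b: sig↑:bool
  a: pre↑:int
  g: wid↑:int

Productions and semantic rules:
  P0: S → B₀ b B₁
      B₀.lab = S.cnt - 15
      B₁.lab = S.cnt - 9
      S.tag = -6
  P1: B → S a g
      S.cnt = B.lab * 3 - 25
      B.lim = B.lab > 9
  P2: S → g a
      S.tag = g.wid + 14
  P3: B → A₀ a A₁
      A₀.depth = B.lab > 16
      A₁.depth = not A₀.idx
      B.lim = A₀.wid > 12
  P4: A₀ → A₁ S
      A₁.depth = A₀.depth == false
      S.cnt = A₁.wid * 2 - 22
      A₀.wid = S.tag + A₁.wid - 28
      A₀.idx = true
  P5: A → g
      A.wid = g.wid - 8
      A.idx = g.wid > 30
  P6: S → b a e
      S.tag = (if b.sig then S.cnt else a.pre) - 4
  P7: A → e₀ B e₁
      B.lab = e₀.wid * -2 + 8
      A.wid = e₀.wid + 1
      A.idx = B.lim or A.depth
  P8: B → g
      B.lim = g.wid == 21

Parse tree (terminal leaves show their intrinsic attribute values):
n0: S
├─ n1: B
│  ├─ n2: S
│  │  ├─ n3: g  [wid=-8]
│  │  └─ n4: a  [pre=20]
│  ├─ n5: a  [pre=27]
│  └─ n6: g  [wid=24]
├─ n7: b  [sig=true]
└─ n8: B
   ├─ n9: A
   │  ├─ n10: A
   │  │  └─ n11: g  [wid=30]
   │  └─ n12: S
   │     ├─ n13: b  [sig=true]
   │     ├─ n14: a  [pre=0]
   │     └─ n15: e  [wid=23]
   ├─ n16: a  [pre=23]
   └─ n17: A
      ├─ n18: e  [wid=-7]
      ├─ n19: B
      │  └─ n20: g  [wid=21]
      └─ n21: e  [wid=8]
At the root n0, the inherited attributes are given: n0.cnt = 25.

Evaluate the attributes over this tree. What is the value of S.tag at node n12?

18

1. n0.cnt = 25  [given at root]
2. n1.lab = 10  [S.cnt - 15]
3. n2.cnt = 5  [B.lab * 3 - 25]
4. n3.wid = -8  [terminal]
5. n4.pre = 20  [terminal]
6. n2.tag = 6  [g.wid + 14]
7. n5.pre = 27  [terminal]
8. n6.wid = 24  [terminal]
9. n1.lim = true  [B.lab > 9]
10. n7.sig = true  [terminal]
11. n8.lab = 16  [S.cnt - 9]
12. n9.depth = false  [B.lab > 16]
13. n10.depth = true  [A₀.depth == false]
14. n11.wid = 30  [terminal]
15. n10.wid = 22  [g.wid - 8]
16. n10.idx = false  [g.wid > 30]
17. n12.cnt = 22  [A₁.wid * 2 - 22]
18. n13.sig = true  [terminal]
19. n14.pre = 0  [terminal]
20. n15.wid = 23  [terminal]
21. n12.tag = 18  [(if b.sig then S.cnt else a.pre) - 4]
22. n9.wid = 12  [S.tag + A₁.wid - 28]
23. n9.idx = true  [true]
24. n16.pre = 23  [terminal]
25. n17.depth = false  [not A₀.idx]
26. n18.wid = -7  [terminal]
27. n19.lab = 22  [e₀.wid * -2 + 8]
28. n20.wid = 21  [terminal]
29. n19.lim = true  [g.wid == 21]
30. n21.wid = 8  [terminal]
31. n17.wid = -6  [e₀.wid + 1]
32. n17.idx = true  [B.lim or A.depth]
33. n8.lim = false  [A₀.wid > 12]
34. n0.tag = -6  [-6]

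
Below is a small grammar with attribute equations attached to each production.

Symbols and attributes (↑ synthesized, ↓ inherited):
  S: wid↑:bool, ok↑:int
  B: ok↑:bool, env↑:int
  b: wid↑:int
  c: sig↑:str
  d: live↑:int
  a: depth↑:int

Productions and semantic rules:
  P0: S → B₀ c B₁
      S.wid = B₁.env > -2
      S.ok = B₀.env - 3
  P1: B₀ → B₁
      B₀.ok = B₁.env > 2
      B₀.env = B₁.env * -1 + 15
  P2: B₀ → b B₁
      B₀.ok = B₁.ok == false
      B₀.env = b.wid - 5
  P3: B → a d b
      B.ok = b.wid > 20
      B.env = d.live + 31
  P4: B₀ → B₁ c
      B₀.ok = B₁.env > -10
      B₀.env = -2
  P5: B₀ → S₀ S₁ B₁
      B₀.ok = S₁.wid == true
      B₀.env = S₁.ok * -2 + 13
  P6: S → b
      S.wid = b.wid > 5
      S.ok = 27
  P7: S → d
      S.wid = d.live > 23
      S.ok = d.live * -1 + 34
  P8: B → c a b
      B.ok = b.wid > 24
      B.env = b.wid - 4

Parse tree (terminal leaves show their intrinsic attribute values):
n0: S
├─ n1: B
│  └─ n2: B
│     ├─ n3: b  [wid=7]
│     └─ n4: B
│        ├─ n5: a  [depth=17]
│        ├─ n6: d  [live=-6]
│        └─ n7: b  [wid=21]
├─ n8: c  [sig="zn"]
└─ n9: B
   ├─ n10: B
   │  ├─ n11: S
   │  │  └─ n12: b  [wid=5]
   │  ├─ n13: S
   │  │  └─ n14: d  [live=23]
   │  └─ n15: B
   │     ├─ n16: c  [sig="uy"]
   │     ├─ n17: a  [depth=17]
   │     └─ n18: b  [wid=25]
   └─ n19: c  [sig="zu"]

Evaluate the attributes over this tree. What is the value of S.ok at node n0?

1. n3.wid = 7  [terminal]
2. n5.depth = 17  [terminal]
3. n6.live = -6  [terminal]
4. n7.wid = 21  [terminal]
5. n4.ok = true  [b.wid > 20]
6. n4.env = 25  [d.live + 31]
7. n2.ok = false  [B₁.ok == false]
8. n2.env = 2  [b.wid - 5]
9. n1.ok = false  [B₁.env > 2]
10. n1.env = 13  [B₁.env * -1 + 15]
11. n8.sig = "zn"  [terminal]
12. n12.wid = 5  [terminal]
13. n11.wid = false  [b.wid > 5]
14. n11.ok = 27  [27]
15. n14.live = 23  [terminal]
16. n13.wid = false  [d.live > 23]
17. n13.ok = 11  [d.live * -1 + 34]
18. n16.sig = "uy"  [terminal]
19. n17.depth = 17  [terminal]
20. n18.wid = 25  [terminal]
21. n15.ok = true  [b.wid > 24]
22. n15.env = 21  [b.wid - 4]
23. n10.ok = false  [S₁.wid == true]
24. n10.env = -9  [S₁.ok * -2 + 13]
25. n19.sig = "zu"  [terminal]
26. n9.ok = true  [B₁.env > -10]
27. n9.env = -2  [-2]
28. n0.wid = false  [B₁.env > -2]
29. n0.ok = 10  [B₀.env - 3]

10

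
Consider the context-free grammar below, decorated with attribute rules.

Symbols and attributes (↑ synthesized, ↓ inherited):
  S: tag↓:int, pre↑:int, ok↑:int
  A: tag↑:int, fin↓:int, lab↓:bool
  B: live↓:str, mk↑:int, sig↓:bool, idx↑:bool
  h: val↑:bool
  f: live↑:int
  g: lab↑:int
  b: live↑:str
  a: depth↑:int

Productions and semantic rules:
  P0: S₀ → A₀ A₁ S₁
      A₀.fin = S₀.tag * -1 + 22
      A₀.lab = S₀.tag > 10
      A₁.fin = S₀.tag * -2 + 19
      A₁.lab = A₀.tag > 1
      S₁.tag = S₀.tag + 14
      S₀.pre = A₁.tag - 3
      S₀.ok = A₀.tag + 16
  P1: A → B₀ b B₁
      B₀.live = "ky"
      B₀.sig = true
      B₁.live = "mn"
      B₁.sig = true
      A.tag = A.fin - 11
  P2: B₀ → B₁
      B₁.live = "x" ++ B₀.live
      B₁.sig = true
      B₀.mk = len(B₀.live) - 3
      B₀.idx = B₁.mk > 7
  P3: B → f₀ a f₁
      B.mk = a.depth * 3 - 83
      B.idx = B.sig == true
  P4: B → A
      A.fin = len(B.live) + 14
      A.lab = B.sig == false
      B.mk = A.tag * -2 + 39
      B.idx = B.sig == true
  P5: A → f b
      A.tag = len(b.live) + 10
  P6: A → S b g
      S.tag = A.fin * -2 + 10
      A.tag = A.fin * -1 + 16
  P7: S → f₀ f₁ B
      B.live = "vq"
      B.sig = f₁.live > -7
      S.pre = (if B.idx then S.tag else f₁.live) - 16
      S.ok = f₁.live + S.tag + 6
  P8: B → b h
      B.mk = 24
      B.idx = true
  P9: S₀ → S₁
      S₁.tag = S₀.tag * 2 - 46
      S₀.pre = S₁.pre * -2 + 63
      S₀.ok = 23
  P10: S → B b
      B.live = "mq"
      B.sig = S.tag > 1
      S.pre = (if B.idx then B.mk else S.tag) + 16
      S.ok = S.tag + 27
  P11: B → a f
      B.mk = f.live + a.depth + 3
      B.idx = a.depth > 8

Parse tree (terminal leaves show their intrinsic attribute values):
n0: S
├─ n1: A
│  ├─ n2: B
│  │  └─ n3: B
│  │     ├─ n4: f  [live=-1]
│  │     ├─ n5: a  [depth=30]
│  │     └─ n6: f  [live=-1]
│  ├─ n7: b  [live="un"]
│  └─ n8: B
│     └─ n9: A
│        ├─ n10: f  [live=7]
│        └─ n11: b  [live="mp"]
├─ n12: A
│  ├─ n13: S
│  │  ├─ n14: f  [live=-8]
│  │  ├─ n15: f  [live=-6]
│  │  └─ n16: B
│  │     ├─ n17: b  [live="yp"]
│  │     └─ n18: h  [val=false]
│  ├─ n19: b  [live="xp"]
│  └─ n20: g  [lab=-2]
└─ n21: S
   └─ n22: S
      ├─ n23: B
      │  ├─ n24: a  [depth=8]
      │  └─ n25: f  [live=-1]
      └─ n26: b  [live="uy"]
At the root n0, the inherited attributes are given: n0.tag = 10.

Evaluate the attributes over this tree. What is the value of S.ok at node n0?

1. n0.tag = 10  [given at root]
2. n1.fin = 12  [S₀.tag * -1 + 22]
3. n1.lab = false  [S₀.tag > 10]
4. n2.live = "ky"  ["ky"]
5. n2.sig = true  [true]
6. n3.live = "xky"  ["x" ++ B₀.live]
7. n3.sig = true  [true]
8. n4.live = -1  [terminal]
9. n5.depth = 30  [terminal]
10. n6.live = -1  [terminal]
11. n3.mk = 7  [a.depth * 3 - 83]
12. n3.idx = true  [B.sig == true]
13. n2.mk = -1  [len(B₀.live) - 3]
14. n2.idx = false  [B₁.mk > 7]
15. n7.live = "un"  [terminal]
16. n8.live = "mn"  ["mn"]
17. n8.sig = true  [true]
18. n9.fin = 16  [len(B.live) + 14]
19. n9.lab = false  [B.sig == false]
20. n10.live = 7  [terminal]
21. n11.live = "mp"  [terminal]
22. n9.tag = 12  [len(b.live) + 10]
23. n8.mk = 15  [A.tag * -2 + 39]
24. n8.idx = true  [B.sig == true]
25. n1.tag = 1  [A.fin - 11]
26. n12.fin = -1  [S₀.tag * -2 + 19]
27. n12.lab = false  [A₀.tag > 1]
28. n13.tag = 12  [A.fin * -2 + 10]
29. n14.live = -8  [terminal]
30. n15.live = -6  [terminal]
31. n16.live = "vq"  ["vq"]
32. n16.sig = true  [f₁.live > -7]
33. n17.live = "yp"  [terminal]
34. n18.val = false  [terminal]
35. n16.mk = 24  [24]
36. n16.idx = true  [true]
37. n13.pre = -4  [(if B.idx then S.tag else f₁.live) - 16]
38. n13.ok = 12  [f₁.live + S.tag + 6]
39. n19.live = "xp"  [terminal]
40. n20.lab = -2  [terminal]
41. n12.tag = 17  [A.fin * -1 + 16]
42. n21.tag = 24  [S₀.tag + 14]
43. n22.tag = 2  [S₀.tag * 2 - 46]
44. n23.live = "mq"  ["mq"]
45. n23.sig = true  [S.tag > 1]
46. n24.depth = 8  [terminal]
47. n25.live = -1  [terminal]
48. n23.mk = 10  [f.live + a.depth + 3]
49. n23.idx = false  [a.depth > 8]
50. n26.live = "uy"  [terminal]
51. n22.pre = 18  [(if B.idx then B.mk else S.tag) + 16]
52. n22.ok = 29  [S.tag + 27]
53. n21.pre = 27  [S₁.pre * -2 + 63]
54. n21.ok = 23  [23]
55. n0.pre = 14  [A₁.tag - 3]
56. n0.ok = 17  [A₀.tag + 16]

17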